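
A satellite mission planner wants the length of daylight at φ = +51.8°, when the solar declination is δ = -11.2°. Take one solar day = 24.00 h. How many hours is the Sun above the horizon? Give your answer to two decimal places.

cos H₀ = −tan φ · tan δ = −tan(+51.8°) × tan(-11.200°) = 0.2516, so H₀ = 1.3164 rad = 75.43°.
Daylight = 2H₀/(2π) × 24.00 h = (1.3164/π) × 24.00 = 10.06 h.

10.06 h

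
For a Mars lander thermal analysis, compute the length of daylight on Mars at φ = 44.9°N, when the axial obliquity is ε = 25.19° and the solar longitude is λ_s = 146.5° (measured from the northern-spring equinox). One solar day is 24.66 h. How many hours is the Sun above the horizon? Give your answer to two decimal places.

Solar declination: sin δ = sin ε · sin λ_s = sin 25.19° × sin 146.5° = 0.23492, so δ = +13.587°.
cos H₀ = −tan φ · tan δ = −tan(+44.9°) × tan(+13.587°) = -0.2408, so H₀ = 1.8140 rad = 103.94°.
Daylight = 2H₀/(2π) × 24.66 h = (1.8140/π) × 24.66 = 14.24 h.

14.24 h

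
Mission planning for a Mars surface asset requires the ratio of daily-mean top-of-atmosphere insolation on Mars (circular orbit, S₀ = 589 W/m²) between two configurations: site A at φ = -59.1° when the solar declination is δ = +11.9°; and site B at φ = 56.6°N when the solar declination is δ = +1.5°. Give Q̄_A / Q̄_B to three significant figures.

Q̄_A / Q̄_B ≈ 0.438

— Configuration A (φ=-59.1°):
cos H₀ = −tan(-59.1°) tan(+11.900°) = 0.3521, H₀ = 1.2110 rad.
Bracket: H₀ sin φ sin δ + cos φ cos δ sin H₀ = 1.2110×-0.85806×0.20620 + 0.51354×0.97851×0.93596 = -0.214265 + 0.470324 = 0.256059.
Q̄ = (S₀/π) × [bracket] = (589/π) × 0.256059 = 48.007 W/m².
— Configuration B (φ=+56.6°):
cos H₀ = −tan(+56.6°) tan(+1.500°) = -0.0397, H₀ = 1.6105 rad.
Bracket: H₀ sin φ sin δ + cos φ cos δ sin H₀ = 1.6105×0.83485×0.02618 + 0.55048×0.99966×0.99921 = 0.035200 + 0.549858 = 0.585058.
Q̄ = (S₀/π) × [bracket] = (589/π) × 0.585058 = 109.69 W/m².
Ratio Q̄_A / Q̄_B = 48.007 / 109.69 = 0.4377.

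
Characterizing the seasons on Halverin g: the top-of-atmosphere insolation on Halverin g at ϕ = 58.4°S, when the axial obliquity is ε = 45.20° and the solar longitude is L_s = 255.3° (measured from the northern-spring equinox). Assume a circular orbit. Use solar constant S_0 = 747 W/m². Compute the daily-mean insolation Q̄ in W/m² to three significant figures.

Solar declination: sin δ = sin ε · sin L_s = sin 45.20° × sin 255.3° = -0.68634, so δ = -43.341°.
cos h₀ = −tan(-58.4°) tan(-43.341°) = -1.5340 ≤ −1 ⇒ polar day, h₀ = π.
Bracket: h₀ sin ϕ sin δ + cos ϕ cos δ sin h₀ = 3.1416×-0.85173×-0.68634 + 0.52399×0.72728×0.00000 = 1.836505 + 0.000000 = 1.836505.
Q̄ = (S_0/π) × [bracket] = (747/π) × 1.836505 = 436.7 W/m².

Q̄ ≈ 437 W/m²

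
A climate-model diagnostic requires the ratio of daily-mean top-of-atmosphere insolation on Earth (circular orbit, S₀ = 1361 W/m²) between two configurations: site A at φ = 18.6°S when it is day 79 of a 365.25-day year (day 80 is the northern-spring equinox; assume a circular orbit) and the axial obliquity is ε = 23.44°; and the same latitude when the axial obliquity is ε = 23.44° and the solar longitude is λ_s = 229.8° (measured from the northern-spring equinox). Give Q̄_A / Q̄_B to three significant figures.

Q̄_A / Q̄_B ≈ 0.897

— Configuration A (φ=-18.6°):
Solar longitude: λ_s = 360° × (79 − 80)/365.25 = -0.986°, i.e. -0.986° + 360° = 359.014°.
sin δ = sin 23.44° × sin 359.014° = -0.00684, so δ = -0.392°.
cos H₀ = −tan(-18.6°) tan(-0.392°) = -0.0023, H₀ = 1.5731 rad.
Bracket: H₀ sin φ sin δ + cos φ cos δ sin H₀ = 1.5731×-0.31896×-0.00684 + 0.94777×0.99998×1.00000 = 0.003432 + 0.947751 = 0.951183.
Q̄ = (S₀/π) × [bracket] = (1361/π) × 0.951183 = 412.07 W/m².
— Configuration B (φ=-18.6°):
Solar declination: sin δ = sin ε · sin λ_s = sin 23.44° × sin 229.8° = -0.30383, so δ = -17.688°.
cos H₀ = −tan(-18.6°) tan(-17.688°) = -0.1073, H₀ = 1.6783 rad.
Bracket: H₀ sin φ sin δ + cos φ cos δ sin H₀ = 1.6783×-0.31896×-0.30383 + 0.94777×0.95273×0.99422 = 0.162643 + 0.897750 = 1.060393.
Q̄ = (S₀/π) × [bracket] = (1361/π) × 1.060393 = 459.38 W/m².
Ratio Q̄_A / Q̄_B = 412.07 / 459.38 = 0.8970.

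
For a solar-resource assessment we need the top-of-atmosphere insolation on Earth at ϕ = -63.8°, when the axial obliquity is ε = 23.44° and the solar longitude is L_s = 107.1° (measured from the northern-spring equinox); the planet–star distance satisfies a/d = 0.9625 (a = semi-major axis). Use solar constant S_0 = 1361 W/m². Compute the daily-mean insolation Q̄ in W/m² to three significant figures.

Solar declination: sin δ = sin ε · sin L_s = sin 23.44° × sin 107.1° = 0.38020, so δ = +22.346°.
cos h₀ = −tan(-63.8°) tan(+22.346°) = 0.8354, h₀ = 0.5819 rad.
Bracket: h₀ sin ϕ sin δ + cos ϕ cos δ sin h₀ = 0.5819×-0.89726×0.38020 + 0.44151×0.92490×0.54962 = -0.198508 + 0.224439 = 0.025931.
Inverse-square distance factor (a/d)² = 0.9625² = 0.926406.
Q̄ = (S_0/π) × 0.926406 × [bracket] = (1361/π) × 0.926406 × 0.025931 = 10.41 W/m².

Q̄ ≈ 10.4 W/m²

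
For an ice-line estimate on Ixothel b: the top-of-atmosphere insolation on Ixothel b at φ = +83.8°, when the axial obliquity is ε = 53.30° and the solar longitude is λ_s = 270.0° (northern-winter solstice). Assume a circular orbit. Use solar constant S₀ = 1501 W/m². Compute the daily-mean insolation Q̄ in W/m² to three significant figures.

Q̄ ≈ 0.00 W/m²

Solar declination: sin δ = sin ε · sin λ_s = sin 53.30° × sin 270.0° = -0.80178, so δ = -53.300°.
cos H₀ = −tan(+83.8°) tan(-53.300°) = 12.3497 ≥ 1 ⇒ polar night, H₀ = 0 and Q̄ = 0.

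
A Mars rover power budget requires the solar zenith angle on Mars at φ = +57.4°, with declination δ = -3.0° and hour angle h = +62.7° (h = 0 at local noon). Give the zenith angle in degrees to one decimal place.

θ_z = 78.3°

cos θ_z = sin φ sin δ + cos φ cos δ cos h = -0.044091 + 0.246768 = 0.202677.
θ_z = arccos(0.202677) = 78.3°.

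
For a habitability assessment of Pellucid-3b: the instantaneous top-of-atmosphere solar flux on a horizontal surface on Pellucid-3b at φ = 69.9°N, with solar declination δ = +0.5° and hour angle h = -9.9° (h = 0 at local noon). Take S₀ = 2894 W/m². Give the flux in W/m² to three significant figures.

1.00e+03 W/m²

cos θ_z = sin φ sin δ + cos φ cos δ cos h = 0.008195 + 0.338529 = 0.346724.
Flux = S₀ · cos θ_z = 2894 × 0.346724 = 1003 W/m².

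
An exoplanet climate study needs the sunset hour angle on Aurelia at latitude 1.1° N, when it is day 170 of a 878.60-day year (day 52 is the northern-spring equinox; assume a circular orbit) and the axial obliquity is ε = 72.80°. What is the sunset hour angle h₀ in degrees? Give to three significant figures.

Solar longitude: L_s = 360° × (170 − 52)/878.60 = 48.350°.
sin δ = sin 72.80° × sin 48.350° = 0.71380, so δ = +45.545°.
cos h₀ = −tan ϕ · tan δ = −tan(+1.1°) × tan(+45.545°) = -0.0196, so h₀ = 1.5904 rad = 91.12°.

h₀ = 91.1°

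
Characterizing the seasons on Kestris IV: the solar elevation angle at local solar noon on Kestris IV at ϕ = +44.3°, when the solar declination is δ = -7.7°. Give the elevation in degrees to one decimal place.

At local noon the hour angle is zero, so the zenith angle equals |ϕ − δ| = |+44.3° − (-7.700°)| = 52.000°.
Elevation = 90° − 52.000° = 38.0°.

38.0°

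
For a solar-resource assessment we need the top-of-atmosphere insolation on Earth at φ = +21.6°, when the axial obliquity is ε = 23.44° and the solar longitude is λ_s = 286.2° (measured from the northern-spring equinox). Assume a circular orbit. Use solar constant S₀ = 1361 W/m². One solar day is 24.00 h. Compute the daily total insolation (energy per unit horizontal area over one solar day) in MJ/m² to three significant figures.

24.3 MJ/m²

Solar declination: sin δ = sin ε · sin λ_s = sin 23.44° × sin 286.2° = -0.38199, so δ = -22.457°.
cos H₀ = −tan(+21.6°) tan(-22.457°) = 0.1637, H₀ = 1.4064 rad.
Bracket: H₀ sin φ sin δ + cos φ cos δ sin H₀ = 1.4064×0.36812×-0.38199 + 0.92978×0.92416×0.98652 = -0.197765 + 0.847683 = 0.649918.
Q̄ = (S₀/π) × [bracket] = (1361/π) × 0.649918 = 281.56 W/m².
Daily total = Q̄ × 24.00 h × 3600 s/h = 281.56 × 24.00 × 3600 / 10⁶ = 24.33 MJ/m².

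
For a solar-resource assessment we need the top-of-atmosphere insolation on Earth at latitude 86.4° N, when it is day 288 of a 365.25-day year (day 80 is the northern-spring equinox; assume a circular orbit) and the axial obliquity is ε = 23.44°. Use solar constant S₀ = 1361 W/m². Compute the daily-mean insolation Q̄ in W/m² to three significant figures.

Q̄ ≈ 0.00 W/m²

Solar longitude: λ_s = 360° × (288 − 80)/365.25 = 205.010°.
sin δ = sin 23.44° × sin 205.010° = -0.16818, so δ = -9.682°.
cos H₀ = −tan(+86.4°) tan(-9.682°) = 2.7117 ≥ 1 ⇒ polar night, H₀ = 0 and Q̄ = 0.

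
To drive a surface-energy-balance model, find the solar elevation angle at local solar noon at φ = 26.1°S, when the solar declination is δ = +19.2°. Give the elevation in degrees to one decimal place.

44.7°

At local noon the hour angle is zero, so the zenith angle equals |φ − δ| = |-26.1° − (+19.200°)| = 45.300°.
Elevation = 90° − 45.300° = 44.7°.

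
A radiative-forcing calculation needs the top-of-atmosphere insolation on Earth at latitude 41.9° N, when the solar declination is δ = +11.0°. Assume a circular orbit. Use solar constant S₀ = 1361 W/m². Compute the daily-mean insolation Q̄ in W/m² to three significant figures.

cos H₀ = −tan(+41.9°) tan(+11.000°) = -0.1744, H₀ = 1.7461 rad.
Bracket: H₀ sin φ sin δ + cos φ cos δ sin H₀ = 1.7461×0.66783×0.19081 + 0.74431×0.98163×0.98467 = 0.222503 + 0.719436 = 0.941939.
Q̄ = (S₀/π) × [bracket] = (1361/π) × 0.941939 = 408.1 W/m².

Q̄ ≈ 408 W/m²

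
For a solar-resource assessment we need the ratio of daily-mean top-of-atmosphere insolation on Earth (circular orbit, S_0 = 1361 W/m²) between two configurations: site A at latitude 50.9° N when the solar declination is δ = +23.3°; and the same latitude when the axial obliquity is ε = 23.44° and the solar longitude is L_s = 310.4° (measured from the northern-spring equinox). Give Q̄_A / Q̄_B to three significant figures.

Q̄_A / Q̄_B ≈ 4.11

— Configuration A (ϕ=+50.9°):
cos h₀ = −tan(+50.9°) tan(+23.300°) = -0.5299, h₀ = 2.1293 rad.
Bracket: h₀ sin ϕ sin δ + cos ϕ cos δ sin h₀ = 2.1293×0.77605×0.39555 + 0.63068×0.91845×0.84804 = 0.653624 + 0.491226 = 1.144850.
Q̄ = (S_0/π) × [bracket] = (1361/π) × 1.144850 = 495.97 W/m².
— Configuration B (ϕ=+50.9°):
Solar declination: sin δ = sin ε · sin L_s = sin 23.44° × sin 310.4° = -0.30293, so δ = -17.634°.
cos h₀ = −tan(+50.9°) tan(-17.634°) = 0.3911, h₀ = 1.1689 rad.
Bracket: h₀ sin ϕ sin δ + cos ϕ cos δ sin h₀ = 1.1689×0.77605×-0.30293 + 0.63068×0.95301×0.92033 = -0.274795 + 0.553159 = 0.278364.
Q̄ = (S_0/π) × [bracket] = (1361/π) × 0.278364 = 120.59 W/m².
Ratio Q̄_A / Q̄_B = 495.97 / 120.59 = 4.113.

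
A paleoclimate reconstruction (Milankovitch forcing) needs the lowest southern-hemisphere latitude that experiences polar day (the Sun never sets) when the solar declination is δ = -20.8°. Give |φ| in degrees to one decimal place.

Polar day requires cos H₀ = −tan φ tan δ ≤ −1, i.e. tan φ tan δ ≥ 1.
The boundary is |tan φ| · |tan δ| = 1, so |φ| = 90° − |δ| = 90° − 20.8° = 69.2° in the southern hemisphere.

|φ| = 69.2°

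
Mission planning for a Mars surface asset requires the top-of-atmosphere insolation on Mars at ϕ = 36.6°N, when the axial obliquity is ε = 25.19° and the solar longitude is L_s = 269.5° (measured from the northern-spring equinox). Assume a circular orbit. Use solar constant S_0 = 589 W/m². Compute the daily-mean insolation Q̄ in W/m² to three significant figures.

Solar declination: sin δ = sin ε · sin L_s = sin 25.19° × sin 269.5° = -0.42561, so δ = -25.189°.
cos h₀ = −tan(+36.6°) tan(-25.189°) = 0.3493, h₀ = 1.2140 rad.
Bracket: h₀ sin ϕ sin δ + cos ϕ cos δ sin h₀ = 1.2140×0.59622×-0.42561 + 0.80282×0.90491×0.93701 = -0.308061 + 0.680719 = 0.372658.
Q̄ = (S_0/π) × [bracket] = (589/π) × 0.372658 = 69.87 W/m².

Q̄ ≈ 69.9 W/m²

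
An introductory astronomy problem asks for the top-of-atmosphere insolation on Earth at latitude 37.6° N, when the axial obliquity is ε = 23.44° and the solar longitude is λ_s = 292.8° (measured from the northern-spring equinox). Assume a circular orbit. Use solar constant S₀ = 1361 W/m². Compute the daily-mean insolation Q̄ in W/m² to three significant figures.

Solar declination: sin δ = sin ε · sin λ_s = sin 23.44° × sin 292.8° = -0.36671, so δ = -21.513°.
cos H₀ = −tan(+37.6°) tan(-21.513°) = 0.3035, H₀ = 1.2624 rad.
Bracket: H₀ sin φ sin δ + cos φ cos δ sin H₀ = 1.2624×0.61015×-0.36671 + 0.79229×0.93034×0.95282 = -0.282460 + 0.702323 = 0.419863.
Q̄ = (S₀/π) × [bracket] = (1361/π) × 0.419863 = 181.9 W/m².

Q̄ ≈ 182 W/m²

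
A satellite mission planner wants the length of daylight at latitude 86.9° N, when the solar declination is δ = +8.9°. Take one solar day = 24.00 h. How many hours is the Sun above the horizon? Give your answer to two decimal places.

24.00 h

Sunrise equation: cos h₀ = −tan ϕ · tan δ = -2.8915 ≤ −1, so the Sun never sets (polar day) and h₀ = π.
Daylight = 2h₀/(2π) × 24.00 h = (3.1416/π) × 24.00 = 24.00 h.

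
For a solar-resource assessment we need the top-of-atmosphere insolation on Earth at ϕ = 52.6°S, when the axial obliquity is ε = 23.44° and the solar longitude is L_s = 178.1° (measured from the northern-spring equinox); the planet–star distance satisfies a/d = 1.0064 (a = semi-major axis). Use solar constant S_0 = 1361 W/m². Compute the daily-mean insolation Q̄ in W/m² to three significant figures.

Solar declination: sin δ = sin ε · sin L_s = sin 23.44° × sin 178.1° = 0.01319, so δ = +0.756°.
cos h₀ = −tan(-52.6°) tan(+0.756°) = 0.0173, h₀ = 1.5535 rad.
Bracket: h₀ sin ϕ sin δ + cos ϕ cos δ sin h₀ = 1.5535×-0.79441×0.01319 + 0.60738×0.99991×0.99985 = -0.016278 + 0.607234 = 0.590956.
Inverse-square distance factor (a/d)² = 1.0064² = 1.012841.
Q̄ = (S_0/π) × 1.012841 × [bracket] = (1361/π) × 1.012841 × 0.590956 = 259.3 W/m².

Q̄ ≈ 259 W/m²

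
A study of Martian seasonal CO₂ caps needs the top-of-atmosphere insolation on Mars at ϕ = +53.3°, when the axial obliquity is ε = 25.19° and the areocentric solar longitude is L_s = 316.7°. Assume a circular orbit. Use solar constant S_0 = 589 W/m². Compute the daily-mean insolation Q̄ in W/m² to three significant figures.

sin δ = sin 25.19° × sin 316.7° = -0.29190, so δ = -16.972°.
cos h₀ = −tan(+53.3°) tan(-16.972°) = 0.4094, h₀ = 1.1490 rad.
Bracket: h₀ sin ϕ sin δ + cos ϕ cos δ sin h₀ = 1.1490×0.80178×-0.29190 + 0.59763×0.95645×0.91234 = -0.268911 + 0.521496 = 0.252585.
Q̄ = (S_0/π) × [bracket] = (589/π) × 0.252585 = 47.36 W/m².

Q̄ ≈ 47.4 W/m²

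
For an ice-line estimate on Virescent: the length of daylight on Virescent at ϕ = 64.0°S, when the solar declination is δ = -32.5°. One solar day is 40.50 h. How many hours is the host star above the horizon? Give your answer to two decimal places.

40.50 h

Sunrise equation: cos h₀ = −tan ϕ · tan δ = -1.3062 ≤ −1, so the host star never sets (polar day) and h₀ = π.
Daylight = 2h₀/(2π) × 40.50 h = (3.1416/π) × 40.50 = 40.50 h.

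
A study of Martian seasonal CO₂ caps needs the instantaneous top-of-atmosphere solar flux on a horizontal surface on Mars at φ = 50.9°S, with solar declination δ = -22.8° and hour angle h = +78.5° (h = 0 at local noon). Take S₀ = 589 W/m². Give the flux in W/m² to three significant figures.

cos θ_z = sin φ sin δ + cos φ cos δ cos h = 0.300730 + 0.115912 = 0.416642.
Flux = S₀ · cos θ_z = 589 × 0.416642 = 245.4 W/m².

245 W/m²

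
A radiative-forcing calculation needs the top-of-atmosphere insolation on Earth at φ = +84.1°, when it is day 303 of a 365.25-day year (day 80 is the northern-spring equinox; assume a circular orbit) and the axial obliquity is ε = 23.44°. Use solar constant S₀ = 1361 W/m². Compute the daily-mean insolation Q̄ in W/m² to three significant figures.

Q̄ ≈ 0.00 W/m²

Solar longitude: λ_s = 360° × (303 − 80)/365.25 = 219.795°.
sin δ = sin 23.44° × sin 219.795° = -0.25460, so δ = -14.750°.
cos H₀ = −tan(+84.1°) tan(-14.750°) = 2.5477 ≥ 1 ⇒ polar night, H₀ = 0 and Q̄ = 0.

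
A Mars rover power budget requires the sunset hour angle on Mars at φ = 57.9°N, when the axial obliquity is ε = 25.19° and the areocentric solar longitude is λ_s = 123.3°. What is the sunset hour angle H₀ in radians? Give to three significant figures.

H₀ = 2.22 rad

sin δ = sin 25.19° × sin 123.3° = 0.35574, so δ = +20.839°.
cos H₀ = −tan φ · tan δ = −tan(+57.9°) × tan(+20.839°) = -0.6068, so H₀ = 2.2228 rad = 127.36°.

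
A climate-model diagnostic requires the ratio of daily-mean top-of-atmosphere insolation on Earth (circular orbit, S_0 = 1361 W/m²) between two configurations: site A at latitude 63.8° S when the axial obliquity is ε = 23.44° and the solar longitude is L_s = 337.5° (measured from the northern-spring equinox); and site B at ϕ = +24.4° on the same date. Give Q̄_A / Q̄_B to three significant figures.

— Configuration A (ϕ=-63.8°):
Solar declination: sin δ = sin ε · sin L_s = sin 23.44° × sin 337.5° = -0.15223, so δ = -8.756°.
cos h₀ = −tan(-63.8°) tan(-8.756°) = -0.3130, h₀ = 1.8892 rad.
Bracket: h₀ sin ϕ sin δ + cos ϕ cos δ sin h₀ = 1.8892×-0.89726×-0.15223 + 0.44151×0.98835×0.94975 = 0.258046 + 0.414439 = 0.672485.
Q̄ = (S_0/π) × [bracket] = (1361/π) × 0.672485 = 291.33 W/m².
— Configuration B (ϕ=+24.4°):
cos h₀ = −tan(+24.4°) tan(-8.756°) = 0.0699, h₀ = 1.5009 rad.
Bracket: h₀ sin ϕ sin δ + cos ϕ cos δ sin h₀ = 1.5009×0.41310×-0.15223 + 0.91068×0.98835×0.99756 = -0.094386 + 0.897874 = 0.803488.
Q̄ = (S_0/π) × [bracket] = (1361/π) × 0.803488 = 348.09 W/m².
Ratio Q̄_A / Q̄_B = 291.33 / 348.09 = 0.8369.

Q̄_A / Q̄_B ≈ 0.837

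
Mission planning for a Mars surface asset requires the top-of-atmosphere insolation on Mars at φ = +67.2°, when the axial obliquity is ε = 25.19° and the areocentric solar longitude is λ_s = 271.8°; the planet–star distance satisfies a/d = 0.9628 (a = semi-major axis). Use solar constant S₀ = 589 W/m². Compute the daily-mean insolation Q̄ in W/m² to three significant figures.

Q̄ ≈ 0.00 W/m²

sin δ = sin 25.19° × sin 271.8° = -0.42541, so δ = -25.177°.
cos H₀ = −tan(+67.2°) tan(-25.177°) = 1.1182 ≥ 1 ⇒ polar night, H₀ = 0 and Q̄ = 0.
Inverse-square distance factor (a/d)² = 0.9628² = 0.926984.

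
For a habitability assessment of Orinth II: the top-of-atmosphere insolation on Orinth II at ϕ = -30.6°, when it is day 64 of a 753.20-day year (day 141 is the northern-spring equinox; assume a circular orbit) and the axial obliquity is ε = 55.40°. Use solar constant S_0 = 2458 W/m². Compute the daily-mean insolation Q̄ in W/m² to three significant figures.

Solar longitude: L_s = 360° × (64 − 141)/753.20 = -36.803°, i.e. -36.803° + 360° = 323.197°.
sin δ = sin 55.40° × sin 323.197° = -0.49311, so δ = -29.545°.
cos h₀ = −tan(-30.6°) tan(-29.545°) = -0.3352, h₀ = 1.9126 rad.
Bracket: h₀ sin ϕ sin δ + cos ϕ cos δ sin h₀ = 1.9126×-0.50904×-0.49311 + 0.86074×0.86997×0.94214 = 0.480087 + 0.705491 = 1.185578.
Q̄ = (S_0/π) × [bracket] = (2458/π) × 1.185578 = 927.6 W/m².

Q̄ ≈ 928 W/m²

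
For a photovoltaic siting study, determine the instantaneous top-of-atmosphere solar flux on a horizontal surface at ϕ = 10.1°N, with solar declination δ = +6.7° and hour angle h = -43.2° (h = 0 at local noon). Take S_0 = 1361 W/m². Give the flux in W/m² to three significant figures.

998 W/m²

cos θ_z = sin ϕ sin δ + cos ϕ cos δ cos h = 0.020460 + 0.712771 = 0.733231.
Flux = S_0 · cos θ_z = 1361 × 0.733231 = 997.9 W/m².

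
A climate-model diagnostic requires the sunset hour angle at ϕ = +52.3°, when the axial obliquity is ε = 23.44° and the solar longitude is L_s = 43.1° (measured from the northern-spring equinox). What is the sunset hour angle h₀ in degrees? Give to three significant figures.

h₀ = 111°

Solar declination: sin δ = sin ε · sin L_s = sin 23.44° × sin 43.1° = 0.27180, so δ = +15.771°.
cos h₀ = −tan ϕ · tan δ = −tan(+52.3°) × tan(+15.771°) = -0.3654, so h₀ = 1.9449 rad = 111.43°.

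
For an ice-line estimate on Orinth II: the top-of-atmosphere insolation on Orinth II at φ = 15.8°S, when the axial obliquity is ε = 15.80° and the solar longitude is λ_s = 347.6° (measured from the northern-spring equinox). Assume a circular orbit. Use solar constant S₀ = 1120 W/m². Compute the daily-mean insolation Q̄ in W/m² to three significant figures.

Q̄ ≈ 351 W/m²

Solar declination: sin δ = sin ε · sin λ_s = sin 15.80° × sin 347.6° = -0.05847, so δ = -3.352°.
cos H₀ = −tan(-15.8°) tan(-3.352°) = -0.0166, H₀ = 1.5874 rad.
Bracket: H₀ sin φ sin δ + cos φ cos δ sin H₀ = 1.5874×-0.27228×-0.05847 + 0.96222×0.99829×0.99986 = 0.025272 + 0.960440 = 0.985712.
Q̄ = (S₀/π) × [bracket] = (1120/π) × 0.985712 = 351.4 W/m².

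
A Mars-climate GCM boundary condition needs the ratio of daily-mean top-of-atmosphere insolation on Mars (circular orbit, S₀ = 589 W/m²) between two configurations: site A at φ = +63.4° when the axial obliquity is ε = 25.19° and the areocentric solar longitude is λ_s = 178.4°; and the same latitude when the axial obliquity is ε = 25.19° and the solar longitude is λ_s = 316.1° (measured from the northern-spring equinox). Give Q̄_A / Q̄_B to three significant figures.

— Configuration A (φ=+63.4°):
sin δ = sin 25.19° × sin 178.4° = 0.01188, so δ = +0.681°.
cos H₀ = −tan(+63.4°) tan(+0.681°) = -0.0237, H₀ = 1.5945 rad.
Bracket: H₀ sin φ sin δ + cos φ cos δ sin H₀ = 1.5945×0.89415×0.01188 + 0.44776×0.99993×0.99972 = 0.016938 + 0.447603 = 0.464541.
Q̄ = (S₀/π) × [bracket] = (589/π) × 0.464541 = 87.094 W/m².
— Configuration B (φ=+63.4°):
Solar declination: sin δ = sin ε · sin λ_s = sin 25.19° × sin 316.1° = -0.29513, so δ = -17.165°.
cos H₀ = −tan(+63.4°) tan(-17.165°) = 0.6168, H₀ = 0.9061 rad.
Bracket: H₀ sin φ sin δ + cos φ cos δ sin H₀ = 0.9061×0.89415×-0.29513 + 0.44776×0.95546×0.78710 = -0.239111 + 0.336735 = 0.097624.
Q̄ = (S₀/π) × [bracket] = (589/π) × 0.097624 = 18.303 W/m².
Ratio Q̄_A / Q̄_B = 87.094 / 18.303 = 4.758.

Q̄_A / Q̄_B ≈ 4.76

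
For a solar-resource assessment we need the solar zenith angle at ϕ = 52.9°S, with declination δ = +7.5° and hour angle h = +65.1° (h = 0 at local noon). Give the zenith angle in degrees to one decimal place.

θ_z = 81.5°

cos θ_z = sin ϕ sin δ + cos ϕ cos δ cos h = -0.104106 + 0.251799 = 0.147693.
θ_z = arccos(0.147693) = 81.5°.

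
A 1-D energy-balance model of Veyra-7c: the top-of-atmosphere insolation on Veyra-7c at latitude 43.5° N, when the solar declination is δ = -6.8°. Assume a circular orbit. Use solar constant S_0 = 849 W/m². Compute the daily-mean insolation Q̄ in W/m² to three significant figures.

Q̄ ≈ 161 W/m²

cos h₀ = −tan(+43.5°) tan(-6.800°) = 0.1132, h₀ = 1.4574 rad.
Bracket: h₀ sin ϕ sin δ + cos ϕ cos δ sin h₀ = 1.4574×0.68835×-0.11840 + 0.72537×0.99297×0.99358 = -0.118779 + 0.715647 = 0.596868.
Q̄ = (S_0/π) × [bracket] = (849/π) × 0.596868 = 161.3 W/m².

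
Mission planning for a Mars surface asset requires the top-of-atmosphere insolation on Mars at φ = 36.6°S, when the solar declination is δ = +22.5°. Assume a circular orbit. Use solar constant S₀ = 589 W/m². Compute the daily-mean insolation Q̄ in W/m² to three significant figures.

Q̄ ≈ 78.5 W/m²

cos H₀ = −tan(-36.6°) tan(+22.500°) = 0.3076, H₀ = 1.2581 rad.
Bracket: H₀ sin φ sin δ + cos φ cos δ sin H₀ = 1.2581×-0.59622×0.38268 + 0.80282×0.92388×0.95151 = -0.287050 + 0.705744 = 0.418694.
Q̄ = (S₀/π) × [bracket] = (589/π) × 0.418694 = 78.50 W/m².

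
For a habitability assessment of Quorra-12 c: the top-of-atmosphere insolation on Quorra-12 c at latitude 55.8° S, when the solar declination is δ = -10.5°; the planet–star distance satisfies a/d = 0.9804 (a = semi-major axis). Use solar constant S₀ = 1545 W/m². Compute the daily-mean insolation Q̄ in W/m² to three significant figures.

cos H₀ = −tan(-55.8°) tan(-10.500°) = -0.2727, H₀ = 1.8470 rad.
Bracket: H₀ sin φ sin δ + cos φ cos δ sin H₀ = 1.8470×-0.82708×-0.18224 + 0.56208×0.98325×0.96209 = 0.278393 + 0.531714 = 0.810107.
Inverse-square distance factor (a/d)² = 0.9804² = 0.961184.
Q̄ = (S₀/π) × 0.961184 × [bracket] = (1545/π) × 0.961184 × 0.810107 = 382.9 W/m².

Q̄ ≈ 383 W/m²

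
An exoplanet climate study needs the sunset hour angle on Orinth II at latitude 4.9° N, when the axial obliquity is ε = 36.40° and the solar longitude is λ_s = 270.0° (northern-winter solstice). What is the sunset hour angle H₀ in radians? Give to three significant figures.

Solar declination: sin δ = sin ε · sin λ_s = sin 36.40° × sin 270.0° = -0.59342, so δ = -36.400°.
cos H₀ = −tan φ · tan δ = −tan(+4.9°) × tan(-36.400°) = 0.0632, so H₀ = 1.5075 rad = 86.38°.

H₀ = 1.51 rad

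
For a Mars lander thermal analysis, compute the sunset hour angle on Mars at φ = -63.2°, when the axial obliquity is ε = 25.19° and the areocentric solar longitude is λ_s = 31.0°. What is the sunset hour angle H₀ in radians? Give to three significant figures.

sin δ = sin 25.19° × sin 31.0° = 0.21921, so δ = +12.663°.
cos H₀ = −tan φ · tan δ = −tan(-63.2°) × tan(+12.663°) = 0.4448, so H₀ = 1.1099 rad = 63.59°.

H₀ = 1.11 rad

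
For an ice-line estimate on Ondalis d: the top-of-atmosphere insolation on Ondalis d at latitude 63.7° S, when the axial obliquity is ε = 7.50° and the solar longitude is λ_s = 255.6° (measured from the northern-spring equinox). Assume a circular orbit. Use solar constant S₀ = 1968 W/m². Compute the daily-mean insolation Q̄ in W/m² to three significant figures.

Solar declination: sin δ = sin ε · sin λ_s = sin 7.50° × sin 255.6° = -0.12643, so δ = -7.263°.
cos H₀ = −tan(-63.7°) tan(-7.263°) = -0.2579, H₀ = 1.8316 rad.
Bracket: H₀ sin φ sin δ + cos φ cos δ sin H₀ = 1.8316×-0.89649×-0.12643 + 0.44307×0.99198×0.96618 = 0.207599 + 0.424652 = 0.632251.
Q̄ = (S₀/π) × [bracket] = (1968/π) × 0.632251 = 396.1 W/m².

Q̄ ≈ 396 W/m²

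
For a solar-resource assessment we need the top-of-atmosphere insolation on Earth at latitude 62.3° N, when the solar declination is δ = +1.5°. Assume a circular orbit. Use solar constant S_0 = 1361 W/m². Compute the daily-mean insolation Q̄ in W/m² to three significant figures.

cos h₀ = −tan(+62.3°) tan(+1.500°) = -0.0499, h₀ = 1.6207 rad.
Bracket: h₀ sin ϕ sin δ + cos ϕ cos δ sin h₀ = 1.6207×0.88539×0.02618 + 0.46484×0.99966×0.99876 = 0.037567 + 0.464106 = 0.501673.
Q̄ = (S_0/π) × [bracket] = (1361/π) × 0.501673 = 217.3 W/m².

Q̄ ≈ 217 W/m²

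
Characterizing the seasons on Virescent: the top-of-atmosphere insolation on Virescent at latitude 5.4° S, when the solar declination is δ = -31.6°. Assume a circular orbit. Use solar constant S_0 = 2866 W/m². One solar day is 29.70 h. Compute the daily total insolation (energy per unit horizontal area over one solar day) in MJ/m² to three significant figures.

cos h₀ = −tan(-5.4°) tan(-31.600°) = -0.0582, h₀ = 1.6290 rad.
Bracket: h₀ sin ϕ sin δ + cos ϕ cos δ sin h₀ = 1.6290×-0.09411×-0.52399 + 0.99556×0.85173×0.99831 = 0.080330 + 0.846515 = 0.926845.
Q̄ = (S_0/π) × [bracket] = (2866/π) × 0.926845 = 845.54 W/m².
Daily total = Q̄ × 29.70 h × 3600 s/h = 845.54 × 29.70 × 3600 / 10⁶ = 90.41 MJ/m².

90.4 MJ/m²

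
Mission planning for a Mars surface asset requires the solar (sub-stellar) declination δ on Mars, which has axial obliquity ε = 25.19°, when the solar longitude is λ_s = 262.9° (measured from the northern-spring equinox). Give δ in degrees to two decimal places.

sin δ = sin ε · sin λ_s = sin 25.19° × sin 262.9° = -0.422358.
δ = arcsin(-0.422358) = -24.98°.

δ = -24.98°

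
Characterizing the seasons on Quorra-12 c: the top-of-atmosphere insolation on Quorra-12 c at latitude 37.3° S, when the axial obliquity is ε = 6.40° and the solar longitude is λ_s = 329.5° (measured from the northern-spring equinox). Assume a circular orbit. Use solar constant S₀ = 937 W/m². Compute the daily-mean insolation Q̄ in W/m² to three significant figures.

Solar declination: sin δ = sin ε · sin λ_s = sin 6.40° × sin 329.5° = -0.05657, so δ = -3.243°.
cos H₀ = −tan(-37.3°) tan(-3.243°) = -0.0432, H₀ = 1.6140 rad.
Bracket: H₀ sin φ sin δ + cos φ cos δ sin H₀ = 1.6140×-0.60599×-0.05657 + 0.79547×0.99840×0.99907 = 0.055329 + 0.793459 = 0.848788.
Q̄ = (S₀/π) × [bracket] = (937/π) × 0.848788 = 253.2 W/m².

Q̄ ≈ 253 W/m²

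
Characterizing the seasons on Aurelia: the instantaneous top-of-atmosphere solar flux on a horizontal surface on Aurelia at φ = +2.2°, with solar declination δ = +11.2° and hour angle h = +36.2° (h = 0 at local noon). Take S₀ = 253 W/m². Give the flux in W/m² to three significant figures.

202 W/m²

cos θ_z = sin φ sin δ + cos φ cos δ cos h = 0.007456 + 0.791008 = 0.798464.
Flux = S₀ · cos θ_z = 253 × 0.798464 = 202.0 W/m².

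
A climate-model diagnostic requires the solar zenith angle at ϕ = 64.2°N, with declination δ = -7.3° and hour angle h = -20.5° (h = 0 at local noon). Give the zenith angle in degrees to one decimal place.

cos θ_z = sin ϕ sin δ + cos ϕ cos δ cos h = -0.114399 + 0.404364 = 0.289965.
θ_z = arccos(0.289965) = 73.1°.

θ_z = 73.1°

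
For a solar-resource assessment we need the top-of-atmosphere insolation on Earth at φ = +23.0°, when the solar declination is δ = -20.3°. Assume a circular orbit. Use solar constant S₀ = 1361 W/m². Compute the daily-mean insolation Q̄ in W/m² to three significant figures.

cos H₀ = −tan(+23.0°) tan(-20.300°) = 0.1570, H₀ = 1.4131 rad.
Bracket: H₀ sin φ sin δ + cos φ cos δ sin H₀ = 1.4131×0.39073×-0.34694 + 0.92050×0.93789×0.98760 = -0.191560 + 0.852622 = 0.661062.
Q̄ = (S₀/π) × [bracket] = (1361/π) × 0.661062 = 286.4 W/m².

Q̄ ≈ 286 W/m²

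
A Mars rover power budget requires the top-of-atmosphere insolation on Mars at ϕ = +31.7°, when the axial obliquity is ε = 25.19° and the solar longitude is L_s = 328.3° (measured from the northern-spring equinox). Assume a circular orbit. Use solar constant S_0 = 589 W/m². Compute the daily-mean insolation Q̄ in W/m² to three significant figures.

Solar declination: sin δ = sin ε · sin L_s = sin 25.19° × sin 328.3° = -0.22365, so δ = -12.924°.
cos h₀ = −tan(+31.7°) tan(-12.924°) = 0.1417, h₀ = 1.4286 rad.
Bracket: h₀ sin ϕ sin δ + cos ϕ cos δ sin h₀ = 1.4286×0.52547×-0.22365 + 0.85081×0.97467×0.98991 = -0.167891 + 0.820892 = 0.653001.
Q̄ = (S_0/π) × [bracket] = (589/π) × 0.653001 = 122.4 W/m².

Q̄ ≈ 122 W/m²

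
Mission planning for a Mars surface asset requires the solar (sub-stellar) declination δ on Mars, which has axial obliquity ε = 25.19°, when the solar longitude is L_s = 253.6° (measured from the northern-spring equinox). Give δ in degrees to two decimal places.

sin δ = sin ε · sin L_s = sin 25.19° × sin 253.6° = -0.408305.
δ = arcsin(-0.408305) = -24.10°.

δ = -24.10°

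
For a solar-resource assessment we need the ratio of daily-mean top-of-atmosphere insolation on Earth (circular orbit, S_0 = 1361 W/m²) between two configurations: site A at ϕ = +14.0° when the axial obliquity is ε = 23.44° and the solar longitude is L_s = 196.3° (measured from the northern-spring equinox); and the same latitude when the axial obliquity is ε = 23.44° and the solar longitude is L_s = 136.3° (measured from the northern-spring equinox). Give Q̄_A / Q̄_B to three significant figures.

Q̄_A / Q̄_B ≈ 0.887

— Configuration A (ϕ=+14.0°):
Solar declination: sin δ = sin ε · sin L_s = sin 23.44° × sin 196.3° = -0.11165, so δ = -6.410°.
cos h₀ = −tan(+14.0°) tan(-6.410°) = 0.0280, h₀ = 1.5428 rad.
Bracket: h₀ sin ϕ sin δ + cos ϕ cos δ sin h₀ = 1.5428×0.24192×-0.11165 + 0.97030×0.99375×0.99961 = -0.041672 + 0.963860 = 0.922188.
Q̄ = (S_0/π) × [bracket] = (1361/π) × 0.922188 = 399.51 W/m².
— Configuration B (ϕ=+14.0°):
Solar declination: sin δ = sin ε · sin L_s = sin 23.44° × sin 136.3° = 0.27483, so δ = +15.952°.
cos h₀ = −tan(+14.0°) tan(+15.952°) = -0.0713, h₀ = 1.6421 rad.
Bracket: h₀ sin ϕ sin δ + cos ϕ cos δ sin h₀ = 1.6421×0.24192×0.27483 + 0.97030×0.96149×0.99746 = 0.109178 + 0.930564 = 1.039742.
Q̄ = (S_0/π) × [bracket] = (1361/π) × 1.039742 = 450.44 W/m².
Ratio Q̄_A / Q̄_B = 399.51 / 450.44 = 0.8869.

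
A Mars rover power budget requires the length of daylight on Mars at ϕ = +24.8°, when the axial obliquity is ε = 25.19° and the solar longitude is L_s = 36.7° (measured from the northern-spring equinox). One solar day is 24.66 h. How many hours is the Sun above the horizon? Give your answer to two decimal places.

13.29 h

Solar declination: sin δ = sin ε · sin L_s = sin 25.19° × sin 36.7° = 0.25436, so δ = +14.736°.
cos h₀ = −tan ϕ · tan δ = −tan(+24.8°) × tan(+14.736°) = -0.1215, so h₀ = 1.6926 rad = 96.98°.
Daylight = 2h₀/(2π) × 24.66 h = (1.6926/π) × 24.66 = 13.29 h.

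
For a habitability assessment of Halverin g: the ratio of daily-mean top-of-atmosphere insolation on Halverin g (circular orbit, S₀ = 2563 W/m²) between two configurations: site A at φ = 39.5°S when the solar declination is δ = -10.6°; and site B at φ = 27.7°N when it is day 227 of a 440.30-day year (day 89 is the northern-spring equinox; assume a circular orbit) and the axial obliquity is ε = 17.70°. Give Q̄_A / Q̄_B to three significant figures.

Q̄_A / Q̄_B ≈ 0.894

— Configuration A (φ=-39.5°):
cos H₀ = −tan(-39.5°) tan(-10.600°) = -0.1543, H₀ = 1.7257 rad.
Bracket: H₀ sin φ sin δ + cos φ cos δ sin H₀ = 1.7257×-0.63608×-0.18395 + 0.77162×0.98294×0.98803 = 0.201919 + 0.749377 = 0.951296.
Q̄ = (S₀/π) × [bracket] = (2563/π) × 0.951296 = 776.09 W/m².
— Configuration B (φ=+27.7°):
Solar longitude: λ_s = 360° × (227 − 89)/440.30 = 112.832°.
sin δ = sin 17.70° × sin 112.832° = 0.28021, so δ = +16.273°.
cos H₀ = −tan(+27.7°) tan(+16.273°) = -0.1533, H₀ = 1.7247 rad.
Bracket: H₀ sin φ sin δ + cos φ cos δ sin H₀ = 1.7247×0.46484×0.28021 + 0.88539×0.95994×0.98819 = 0.224647 + 0.839884 = 1.064531.
Q̄ = (S₀/π) × [bracket] = (2563/π) × 1.064531 = 868.47 W/m².
Ratio Q̄_A / Q̄_B = 776.09 / 868.47 = 0.8936.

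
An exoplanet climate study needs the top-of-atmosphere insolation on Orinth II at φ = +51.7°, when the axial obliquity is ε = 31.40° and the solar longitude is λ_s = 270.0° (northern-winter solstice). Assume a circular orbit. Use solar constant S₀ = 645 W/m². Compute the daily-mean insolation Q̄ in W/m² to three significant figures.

Q̄ ≈ 11.2 W/m²

Solar declination: sin δ = sin ε · sin λ_s = sin 31.40° × sin 270.0° = -0.52101, so δ = -31.400°.
cos H₀ = −tan(+51.7°) tan(-31.400°) = 0.7729, H₀ = 0.6874 rad.
Bracket: H₀ sin φ sin δ + cos φ cos δ sin H₀ = 0.6874×0.78478×-0.52101 + 0.61978×0.85355×0.63452 = -0.281063 + 0.335669 = 0.054606.
Q̄ = (S₀/π) × [bracket] = (645/π) × 0.054606 = 11.21 W/m².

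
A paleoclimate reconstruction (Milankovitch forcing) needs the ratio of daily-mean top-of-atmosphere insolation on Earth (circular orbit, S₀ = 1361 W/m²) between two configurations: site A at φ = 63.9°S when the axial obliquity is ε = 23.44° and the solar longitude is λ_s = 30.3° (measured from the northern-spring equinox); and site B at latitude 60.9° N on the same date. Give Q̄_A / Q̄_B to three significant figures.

— Configuration A (φ=-63.9°):
Solar declination: sin δ = sin ε · sin λ_s = sin 23.44° × sin 30.3° = 0.20070, so δ = +11.578°.
cos H₀ = −tan(-63.9°) tan(+11.578°) = 0.4182, H₀ = 1.1394 rad.
Bracket: H₀ sin φ sin δ + cos φ cos δ sin H₀ = 1.1394×-0.89803×0.20070 + 0.43994×0.97965×0.90836 = -0.205359 + 0.391492 = 0.186133.
Q̄ = (S₀/π) × [bracket] = (1361/π) × 0.186133 = 80.636 W/m².
— Configuration B (φ=+60.9°):
cos H₀ = −tan(+60.9°) tan(+11.578°) = -0.3681, H₀ = 1.9477 rad.
Bracket: H₀ sin φ sin δ + cos φ cos δ sin H₀ = 1.9477×0.87377×0.20070 + 0.48634×0.97965×0.92980 = 0.341560 + 0.442997 = 0.784557.
Q̄ = (S₀/π) × [bracket] = (1361/π) × 0.784557 = 339.89 W/m².
Ratio Q̄_A / Q̄_B = 80.636 / 339.89 = 0.2372.

Q̄_A / Q̄_B ≈ 0.237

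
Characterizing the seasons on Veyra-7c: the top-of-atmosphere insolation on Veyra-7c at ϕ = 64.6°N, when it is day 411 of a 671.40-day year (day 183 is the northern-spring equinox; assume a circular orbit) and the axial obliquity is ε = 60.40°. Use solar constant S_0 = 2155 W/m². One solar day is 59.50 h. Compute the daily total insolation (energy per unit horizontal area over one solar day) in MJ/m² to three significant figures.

307 MJ/m²

Solar longitude: L_s = 360° × (411 − 183)/671.40 = 122.252°.
sin δ = sin 60.40° × sin 122.252° = 0.73534, so δ = +47.336°.
cos h₀ = −tan(+64.6°) tan(+47.336°) = -2.2851 ≤ −1 ⇒ polar day, h₀ = π.
Bracket: h₀ sin ϕ sin δ + cos ϕ cos δ sin h₀ = 3.1416×0.90334×0.73534 + 0.42894×0.67770×0.00000 = 2.086846 + 0.000000 = 2.086846.
Q̄ = (S_0/π) × [bracket] = (2155/π) × 2.086846 = 1431.5 W/m².
Daily total = Q̄ × 59.50 h × 3600 s/h = 1431.5 × 59.50 × 3600 / 10⁶ = 306.6 MJ/m².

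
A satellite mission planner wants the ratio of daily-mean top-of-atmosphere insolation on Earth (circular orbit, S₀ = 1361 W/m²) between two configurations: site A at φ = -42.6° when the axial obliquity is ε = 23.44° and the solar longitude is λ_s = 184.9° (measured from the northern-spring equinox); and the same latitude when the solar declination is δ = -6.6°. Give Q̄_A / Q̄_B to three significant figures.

Q̄_A / Q̄_B ≈ 0.900

— Configuration A (φ=-42.6°):
Solar declination: sin δ = sin ε · sin λ_s = sin 23.44° × sin 184.9° = -0.03398, so δ = -1.947°.
cos H₀ = −tan(-42.6°) tan(-1.947°) = -0.0313, H₀ = 1.6021 rad.
Bracket: H₀ sin φ sin δ + cos φ cos δ sin H₀ = 1.6021×-0.67688×-0.03398 + 0.73610×0.99942×0.99951 = 0.036849 + 0.735313 = 0.772162.
Q̄ = (S₀/π) × [bracket] = (1361/π) × 0.772162 = 334.52 W/m².
— Configuration B (φ=-42.6°):
cos H₀ = −tan(-42.6°) tan(-6.600°) = -0.1064, H₀ = 1.6774 rad.
Bracket: H₀ sin φ sin δ + cos φ cos δ sin H₀ = 1.6774×-0.67688×-0.11494 + 0.73610×0.99337×0.99432 = 0.130503 + 0.727066 = 0.857569.
Q̄ = (S₀/π) × [bracket] = (1361/π) × 0.857569 = 371.52 W/m².
Ratio Q̄_A / Q̄_B = 334.52 / 371.52 = 0.9004.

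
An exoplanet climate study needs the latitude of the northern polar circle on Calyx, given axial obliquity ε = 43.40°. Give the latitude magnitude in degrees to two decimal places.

The polar circle is the lowest latitude that experiences at least one full rotation of continuous daylight at the northern-summer solstice; it lies at |φ| = 90° − ε = 90° − 43.40° = 46.60°.

46.60°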